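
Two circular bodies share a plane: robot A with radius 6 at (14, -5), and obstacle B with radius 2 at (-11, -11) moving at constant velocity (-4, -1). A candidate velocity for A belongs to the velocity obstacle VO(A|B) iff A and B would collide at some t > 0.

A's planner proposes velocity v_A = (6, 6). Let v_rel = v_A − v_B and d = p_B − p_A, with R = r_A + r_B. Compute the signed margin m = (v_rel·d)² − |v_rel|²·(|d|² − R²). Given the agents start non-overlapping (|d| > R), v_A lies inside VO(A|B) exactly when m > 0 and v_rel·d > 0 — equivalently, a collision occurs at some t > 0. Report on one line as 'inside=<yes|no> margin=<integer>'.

d = (-25, -6),  |d|² = 661;  R = 6+2 = 8,  c = 661−8² = 597
v_rel = (10, 7),  |v_rel|² = 149;  v_rel·d = (10)·(-25) + (7)·(-6) = -292
149·t² + 584·t + 597 = 0  ⇒  m = (-292)² − 149·597 = -3689
m = -3689 < 0,  v_rel·d = -292 < 0  ⇒  outside

inside=no margin=-3689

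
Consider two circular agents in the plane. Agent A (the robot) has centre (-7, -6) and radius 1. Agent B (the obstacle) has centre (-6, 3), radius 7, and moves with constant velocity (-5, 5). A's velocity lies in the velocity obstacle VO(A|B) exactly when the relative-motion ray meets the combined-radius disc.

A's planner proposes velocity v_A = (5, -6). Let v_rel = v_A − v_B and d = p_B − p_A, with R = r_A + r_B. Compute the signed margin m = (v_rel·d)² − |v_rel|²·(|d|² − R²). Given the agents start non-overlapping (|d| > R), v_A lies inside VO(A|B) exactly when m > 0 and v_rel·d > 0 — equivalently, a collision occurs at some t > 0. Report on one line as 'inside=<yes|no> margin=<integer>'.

d = (1, 9),  |d|² = 82;  R = 1+7 = 8,  c = 82−8² = 18
v_rel = (10, -11),  |v_rel|² = 221;  v_rel·d = (10)·(1) + (-11)·(9) = -89
221·t² + 178·t + 18 = 0  ⇒  m = (-89)² − 221·18 = 3943
m = 3943 > 0,  v_rel·d = -89 < 0  ⇒  outside

inside=no margin=3943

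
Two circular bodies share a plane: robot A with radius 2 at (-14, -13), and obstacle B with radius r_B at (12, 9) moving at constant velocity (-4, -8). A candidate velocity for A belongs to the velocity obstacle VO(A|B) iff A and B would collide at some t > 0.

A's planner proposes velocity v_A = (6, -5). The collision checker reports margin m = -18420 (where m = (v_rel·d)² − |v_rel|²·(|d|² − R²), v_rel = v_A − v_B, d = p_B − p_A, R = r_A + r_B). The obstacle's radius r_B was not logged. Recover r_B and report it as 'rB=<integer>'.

m = -18420
d = (26, 22);  v_rel = (10, 3),  |v_rel|² = 109
v_rel×d = (10)·(22) − (3)·(26) = 142
since m = R²·109 − 142²:  R² = (20164 + -18420) / 109 = 16
R = √16 = 4  ⇒  r_B = 4 − 2 = 2

rB=2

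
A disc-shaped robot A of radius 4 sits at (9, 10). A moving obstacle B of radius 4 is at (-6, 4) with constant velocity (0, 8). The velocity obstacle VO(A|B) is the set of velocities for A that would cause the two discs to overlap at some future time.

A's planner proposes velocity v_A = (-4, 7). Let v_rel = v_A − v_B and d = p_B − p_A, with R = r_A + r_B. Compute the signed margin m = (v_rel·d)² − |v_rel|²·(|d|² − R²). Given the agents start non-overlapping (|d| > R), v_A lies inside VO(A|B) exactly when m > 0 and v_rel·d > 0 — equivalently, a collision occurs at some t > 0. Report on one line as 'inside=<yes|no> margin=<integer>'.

d = (-15, -6),  |d|² = 261;  R = 4+4 = 8,  c = 261−8² = 197
v_rel = (-4, -1),  |v_rel|² = 17;  v_rel·d = (-4)·(-15) + (-1)·(-6) = 66
17·t² − 132·t + 197 = 0  ⇒  m = 66² − 17·197 = 1007
m = 1007 > 0,  v_rel·d = 66 > 0  ⇒  inside

inside=yes margin=1007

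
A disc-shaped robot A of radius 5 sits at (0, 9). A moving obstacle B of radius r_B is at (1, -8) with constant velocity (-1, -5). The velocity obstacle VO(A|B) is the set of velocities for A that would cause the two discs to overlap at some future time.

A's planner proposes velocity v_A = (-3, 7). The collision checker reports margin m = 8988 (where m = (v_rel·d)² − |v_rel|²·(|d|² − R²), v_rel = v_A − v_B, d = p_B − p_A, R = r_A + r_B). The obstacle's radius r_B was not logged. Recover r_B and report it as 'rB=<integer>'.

m = 8988
d = (1, -17);  v_rel = (-2, 12),  |v_rel|² = 148
v_rel×d = (-2)·(-17) − (12)·(1) = 22
since m = R²·148 − 22²:  R² = (484 + 8988) / 148 = 64
R = √64 = 8  ⇒  r_B = 8 − 5 = 3

rB=3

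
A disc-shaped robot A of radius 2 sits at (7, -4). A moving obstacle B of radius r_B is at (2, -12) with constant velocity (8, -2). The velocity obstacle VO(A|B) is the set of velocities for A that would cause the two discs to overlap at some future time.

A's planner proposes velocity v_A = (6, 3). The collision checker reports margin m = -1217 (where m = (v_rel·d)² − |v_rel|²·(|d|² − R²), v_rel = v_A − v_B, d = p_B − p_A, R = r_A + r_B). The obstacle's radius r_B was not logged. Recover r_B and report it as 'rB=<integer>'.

m = -1217
d = (-5, -8);  v_rel = (-2, 5),  |v_rel|² = 29
v_rel×d = (-2)·(-8) − (5)·(-5) = 41
since m = R²·29 − 41²:  R² = (1681 + -1217) / 29 = 16
R = √16 = 4  ⇒  r_B = 4 − 2 = 2

rB=2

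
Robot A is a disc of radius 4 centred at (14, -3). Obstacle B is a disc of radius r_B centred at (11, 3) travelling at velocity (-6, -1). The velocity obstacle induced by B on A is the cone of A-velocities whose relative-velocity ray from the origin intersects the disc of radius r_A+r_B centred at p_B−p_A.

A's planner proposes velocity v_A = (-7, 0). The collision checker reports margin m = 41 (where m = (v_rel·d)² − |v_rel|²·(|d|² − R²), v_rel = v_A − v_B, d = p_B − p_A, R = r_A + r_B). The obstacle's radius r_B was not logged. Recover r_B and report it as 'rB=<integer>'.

m = 41
d = (-3, 6);  v_rel = (-1, 1),  |v_rel|² = 2
v_rel×d = (-1)·(6) − (1)·(-3) = -3
since m = R²·2 − (-3)²:  R² = (9 + 41) / 2 = 25
R = √25 = 5  ⇒  r_B = 5 − 4 = 1

rB=1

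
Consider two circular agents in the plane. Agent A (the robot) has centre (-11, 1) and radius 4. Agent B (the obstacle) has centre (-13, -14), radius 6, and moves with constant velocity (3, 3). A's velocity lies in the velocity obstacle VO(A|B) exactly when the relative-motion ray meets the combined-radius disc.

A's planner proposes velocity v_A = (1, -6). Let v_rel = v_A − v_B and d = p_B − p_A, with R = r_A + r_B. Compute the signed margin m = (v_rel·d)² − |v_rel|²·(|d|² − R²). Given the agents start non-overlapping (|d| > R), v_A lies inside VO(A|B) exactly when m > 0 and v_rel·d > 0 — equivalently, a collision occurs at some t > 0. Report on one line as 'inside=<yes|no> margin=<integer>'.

d = (-2, -15),  |d|² = 229;  R = 4+6 = 10,  c = 229−10² = 129
v_rel = (-2, -9),  |v_rel|² = 85;  v_rel·d = (-2)·(-2) + (-9)·(-15) = 139
85·t² − 278·t + 129 = 0  ⇒  m = 139² − 85·129 = 8356
m = 8356 > 0,  v_rel·d = 139 > 0  ⇒  inside

inside=yes margin=8356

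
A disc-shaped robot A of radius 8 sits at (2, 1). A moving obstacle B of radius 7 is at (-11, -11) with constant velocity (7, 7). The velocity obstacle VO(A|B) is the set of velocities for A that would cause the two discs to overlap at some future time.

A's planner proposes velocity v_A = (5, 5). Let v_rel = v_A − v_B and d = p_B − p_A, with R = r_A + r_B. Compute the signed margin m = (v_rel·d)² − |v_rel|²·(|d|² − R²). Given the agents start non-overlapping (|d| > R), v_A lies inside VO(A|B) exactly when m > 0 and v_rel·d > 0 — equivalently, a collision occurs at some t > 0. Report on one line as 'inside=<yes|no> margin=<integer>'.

d = (-13, -12),  |d|² = 313;  R = 8+7 = 15,  c = 313−15² = 88
v_rel = (-2, -2),  |v_rel|² = 8;  v_rel·d = (-2)·(-13) + (-2)·(-12) = 50
8·t² − 100·t + 88 = 0  ⇒  m = 50² − 8·88 = 1796
m = 1796 > 0,  v_rel·d = 50 > 0  ⇒  inside

inside=yes margin=1796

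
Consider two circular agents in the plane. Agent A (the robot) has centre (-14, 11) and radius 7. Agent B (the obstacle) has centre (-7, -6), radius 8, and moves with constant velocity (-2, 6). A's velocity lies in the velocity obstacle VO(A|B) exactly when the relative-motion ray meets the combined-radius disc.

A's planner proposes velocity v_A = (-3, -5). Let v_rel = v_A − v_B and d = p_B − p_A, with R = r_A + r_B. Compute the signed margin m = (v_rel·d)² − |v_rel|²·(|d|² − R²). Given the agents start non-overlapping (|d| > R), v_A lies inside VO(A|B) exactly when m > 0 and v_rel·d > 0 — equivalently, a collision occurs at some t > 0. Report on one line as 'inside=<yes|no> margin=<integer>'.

d = (7, -17),  |d|² = 338;  R = 7+8 = 15,  c = 338−15² = 113
v_rel = (-1, -11),  |v_rel|² = 122;  v_rel·d = (-1)·(7) + (-11)·(-17) = 180
122·t² − 360·t + 113 = 0  ⇒  m = 180² − 122·113 = 18614
m = 18614 > 0,  v_rel·d = 180 > 0  ⇒  inside

inside=yes margin=18614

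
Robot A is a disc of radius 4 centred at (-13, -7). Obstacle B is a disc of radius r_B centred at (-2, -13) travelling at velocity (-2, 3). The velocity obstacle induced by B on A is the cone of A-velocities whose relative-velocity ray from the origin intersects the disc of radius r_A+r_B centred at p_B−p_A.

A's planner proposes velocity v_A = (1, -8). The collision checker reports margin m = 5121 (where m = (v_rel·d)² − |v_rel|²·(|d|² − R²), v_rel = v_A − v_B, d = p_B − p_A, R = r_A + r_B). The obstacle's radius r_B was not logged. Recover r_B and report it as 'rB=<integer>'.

m = 5121
d = (11, -6);  v_rel = (3, -11),  |v_rel|² = 130
v_rel×d = (3)·(-6) − (-11)·(11) = 103
since m = R²·130 − 103²:  R² = (10609 + 5121) / 130 = 121
R = √121 = 11  ⇒  r_B = 11 − 4 = 7

rB=7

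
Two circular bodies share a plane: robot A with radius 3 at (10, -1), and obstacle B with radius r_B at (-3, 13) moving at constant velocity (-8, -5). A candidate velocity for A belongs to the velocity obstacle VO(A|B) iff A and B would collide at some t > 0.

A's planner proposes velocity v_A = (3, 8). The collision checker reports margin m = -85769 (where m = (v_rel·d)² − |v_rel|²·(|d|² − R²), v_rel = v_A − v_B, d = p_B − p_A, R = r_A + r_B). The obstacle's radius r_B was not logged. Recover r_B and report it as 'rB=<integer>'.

m = -85769
d = (-13, 14);  v_rel = (11, 13),  |v_rel|² = 290
v_rel×d = (11)·(14) − (13)·(-13) = 323
since m = R²·290 − 323²:  R² = (104329 + -85769) / 290 = 64
R = √64 = 8  ⇒  r_B = 8 − 3 = 5

rB=5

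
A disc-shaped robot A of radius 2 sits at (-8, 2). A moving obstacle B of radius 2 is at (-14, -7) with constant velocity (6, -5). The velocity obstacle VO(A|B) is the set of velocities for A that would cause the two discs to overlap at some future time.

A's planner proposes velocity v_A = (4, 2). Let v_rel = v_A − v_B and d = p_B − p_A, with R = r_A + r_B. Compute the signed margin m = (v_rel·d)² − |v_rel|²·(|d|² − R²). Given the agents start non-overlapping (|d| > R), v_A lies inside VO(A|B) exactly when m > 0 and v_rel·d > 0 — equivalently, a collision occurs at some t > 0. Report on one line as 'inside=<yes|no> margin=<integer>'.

d = (-6, -9),  |d|² = 117;  R = 2+2 = 4,  c = 117−4² = 101
v_rel = (-2, 7),  |v_rel|² = 53;  v_rel·d = (-2)·(-6) + (7)·(-9) = -51
53·t² + 102·t + 101 = 0  ⇒  m = (-51)² − 53·101 = -2752
m = -2752 < 0,  v_rel·d = -51 < 0  ⇒  outside

inside=no margin=-2752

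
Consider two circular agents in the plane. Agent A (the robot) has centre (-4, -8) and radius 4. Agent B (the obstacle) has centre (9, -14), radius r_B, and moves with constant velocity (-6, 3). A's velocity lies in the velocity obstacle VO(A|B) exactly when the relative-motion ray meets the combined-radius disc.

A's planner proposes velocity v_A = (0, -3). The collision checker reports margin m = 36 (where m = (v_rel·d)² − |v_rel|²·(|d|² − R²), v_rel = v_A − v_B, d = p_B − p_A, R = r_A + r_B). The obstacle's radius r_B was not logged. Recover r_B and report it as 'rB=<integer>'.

m = 36
d = (13, -6);  v_rel = (6, -6),  |v_rel|² = 72
v_rel×d = (6)·(-6) − (-6)·(13) = 42
since m = R²·72 − 42²:  R² = (1764 + 36) / 72 = 25
R = √25 = 5  ⇒  r_B = 5 − 4 = 1

rB=1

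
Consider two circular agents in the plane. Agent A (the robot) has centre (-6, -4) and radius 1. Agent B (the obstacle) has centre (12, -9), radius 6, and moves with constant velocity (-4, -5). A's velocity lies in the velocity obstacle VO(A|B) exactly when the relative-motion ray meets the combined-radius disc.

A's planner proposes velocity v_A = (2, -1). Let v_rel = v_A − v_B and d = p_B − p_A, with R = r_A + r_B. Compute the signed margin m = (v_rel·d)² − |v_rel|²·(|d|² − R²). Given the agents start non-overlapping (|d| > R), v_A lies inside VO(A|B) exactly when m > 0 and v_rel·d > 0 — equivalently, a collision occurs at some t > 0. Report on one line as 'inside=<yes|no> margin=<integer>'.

d = (18, -5),  |d|² = 349;  R = 1+6 = 7,  c = 349−7² = 300
v_rel = (6, 4),  |v_rel|² = 52;  v_rel·d = (6)·(18) + (4)·(-5) = 88
52·t² − 176·t + 300 = 0  ⇒  m = 88² − 52·300 = -7856
m = -7856 < 0,  v_rel·d = 88 > 0  ⇒  outside

inside=no margin=-7856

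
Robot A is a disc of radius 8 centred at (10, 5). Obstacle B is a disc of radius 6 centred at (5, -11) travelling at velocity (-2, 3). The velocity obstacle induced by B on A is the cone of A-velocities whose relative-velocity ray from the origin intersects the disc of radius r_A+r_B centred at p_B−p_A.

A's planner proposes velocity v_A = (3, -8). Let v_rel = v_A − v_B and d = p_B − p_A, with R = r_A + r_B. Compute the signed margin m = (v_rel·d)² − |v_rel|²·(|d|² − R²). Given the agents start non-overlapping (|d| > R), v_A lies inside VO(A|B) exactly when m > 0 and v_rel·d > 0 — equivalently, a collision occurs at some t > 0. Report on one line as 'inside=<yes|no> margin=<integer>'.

d = (-5, -16),  |d|² = 281;  R = 8+6 = 14,  c = 281−14² = 85
v_rel = (5, -11),  |v_rel|² = 146;  v_rel·d = (5)·(-5) + (-11)·(-16) = 151
146·t² − 302·t + 85 = 0  ⇒  m = 151² − 146·85 = 10391
m = 10391 > 0,  v_rel·d = 151 > 0  ⇒  inside

inside=yes margin=10391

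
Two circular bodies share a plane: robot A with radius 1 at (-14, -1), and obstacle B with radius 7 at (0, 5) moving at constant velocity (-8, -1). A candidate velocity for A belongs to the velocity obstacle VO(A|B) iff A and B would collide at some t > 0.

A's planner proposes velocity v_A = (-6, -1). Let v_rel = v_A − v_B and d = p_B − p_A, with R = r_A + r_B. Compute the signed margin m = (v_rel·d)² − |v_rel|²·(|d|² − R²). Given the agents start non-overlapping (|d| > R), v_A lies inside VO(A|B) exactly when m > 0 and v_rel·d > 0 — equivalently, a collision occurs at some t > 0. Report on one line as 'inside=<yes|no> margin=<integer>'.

d = (14, 6),  |d|² = 232;  R = 1+7 = 8,  c = 232−8² = 168
v_rel = (2, 0),  |v_rel|² = 4;  v_rel·d = (2)·(14) + (0)·(6) = 28
4·t² − 56·t + 168 = 0  ⇒  m = 28² − 4·168 = 112
m = 112 > 0,  v_rel·d = 28 > 0  ⇒  inside

inside=yes margin=112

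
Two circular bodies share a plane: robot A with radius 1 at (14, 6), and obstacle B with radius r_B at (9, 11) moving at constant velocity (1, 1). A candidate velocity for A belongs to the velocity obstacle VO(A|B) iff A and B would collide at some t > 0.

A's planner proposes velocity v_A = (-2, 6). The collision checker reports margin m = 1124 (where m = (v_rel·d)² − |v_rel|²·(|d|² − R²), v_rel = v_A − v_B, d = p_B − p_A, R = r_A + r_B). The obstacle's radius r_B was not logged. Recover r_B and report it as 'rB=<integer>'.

m = 1124
d = (-5, 5);  v_rel = (-3, 5),  |v_rel|² = 34
v_rel×d = (-3)·(5) − (5)·(-5) = 10
since m = R²·34 − 10²:  R² = (100 + 1124) / 34 = 36
R = √36 = 6  ⇒  r_B = 6 − 1 = 5

rB=5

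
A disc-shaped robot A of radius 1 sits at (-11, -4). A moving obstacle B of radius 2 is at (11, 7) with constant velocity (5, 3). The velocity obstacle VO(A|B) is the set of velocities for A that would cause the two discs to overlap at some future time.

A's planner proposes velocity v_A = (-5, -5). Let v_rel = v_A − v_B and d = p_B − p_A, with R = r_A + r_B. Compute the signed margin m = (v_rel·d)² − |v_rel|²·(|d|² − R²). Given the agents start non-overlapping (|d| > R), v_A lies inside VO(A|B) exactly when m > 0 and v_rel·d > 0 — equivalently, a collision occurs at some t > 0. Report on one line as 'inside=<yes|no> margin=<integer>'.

d = (22, 11),  |d|² = 605;  R = 1+2 = 3,  c = 605−3² = 596
v_rel = (-10, -8),  |v_rel|² = 164;  v_rel·d = (-10)·(22) + (-8)·(11) = -308
164·t² + 616·t + 596 = 0  ⇒  m = (-308)² − 164·596 = -2880
m = -2880 < 0,  v_rel·d = -308 < 0  ⇒  outside

inside=no margin=-2880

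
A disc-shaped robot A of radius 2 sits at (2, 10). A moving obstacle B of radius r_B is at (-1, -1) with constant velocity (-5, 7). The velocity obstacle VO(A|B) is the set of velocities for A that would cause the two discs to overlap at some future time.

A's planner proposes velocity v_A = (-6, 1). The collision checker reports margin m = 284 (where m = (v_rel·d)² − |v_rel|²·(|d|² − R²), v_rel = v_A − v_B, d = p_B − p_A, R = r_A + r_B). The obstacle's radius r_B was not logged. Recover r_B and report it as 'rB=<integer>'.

m = 284
d = (-3, -11);  v_rel = (-1, -6),  |v_rel|² = 37
v_rel×d = (-1)·(-11) − (-6)·(-3) = -7
since m = R²·37 − (-7)²:  R² = (49 + 284) / 37 = 9
R = √9 = 3  ⇒  r_B = 3 − 2 = 1

rB=1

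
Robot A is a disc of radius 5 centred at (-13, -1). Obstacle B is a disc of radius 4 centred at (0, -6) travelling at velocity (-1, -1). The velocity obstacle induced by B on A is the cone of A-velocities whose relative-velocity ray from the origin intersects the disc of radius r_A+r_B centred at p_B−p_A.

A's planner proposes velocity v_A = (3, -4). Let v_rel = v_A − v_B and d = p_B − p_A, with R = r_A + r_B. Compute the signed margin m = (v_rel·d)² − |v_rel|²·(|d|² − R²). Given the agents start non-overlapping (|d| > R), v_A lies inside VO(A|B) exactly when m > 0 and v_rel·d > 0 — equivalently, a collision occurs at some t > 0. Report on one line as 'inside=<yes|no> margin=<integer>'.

d = (13, -5),  |d|² = 194;  R = 5+4 = 9,  c = 194−9² = 113
v_rel = (4, -3),  |v_rel|² = 25;  v_rel·d = (4)·(13) + (-3)·(-5) = 67
25·t² − 134·t + 113 = 0  ⇒  m = 67² − 25·113 = 1664
m = 1664 > 0,  v_rel·d = 67 > 0  ⇒  inside

inside=yes margin=1664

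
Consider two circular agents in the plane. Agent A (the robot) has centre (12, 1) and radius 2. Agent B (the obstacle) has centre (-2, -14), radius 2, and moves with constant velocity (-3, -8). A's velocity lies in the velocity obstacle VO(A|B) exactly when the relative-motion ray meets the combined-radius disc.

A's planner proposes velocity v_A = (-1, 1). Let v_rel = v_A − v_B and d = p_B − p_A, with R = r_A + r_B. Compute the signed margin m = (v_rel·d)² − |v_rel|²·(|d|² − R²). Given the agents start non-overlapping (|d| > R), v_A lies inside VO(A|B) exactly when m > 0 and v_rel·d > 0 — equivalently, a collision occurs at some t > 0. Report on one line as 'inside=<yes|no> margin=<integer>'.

d = (-14, -15),  |d|² = 421;  R = 2+2 = 4,  c = 421−4² = 405
v_rel = (2, 9),  |v_rel|² = 85;  v_rel·d = (2)·(-14) + (9)·(-15) = -163
85·t² + 326·t + 405 = 0  ⇒  m = (-163)² − 85·405 = -7856
m = -7856 < 0,  v_rel·d = -163 < 0  ⇒  outside

inside=no margin=-7856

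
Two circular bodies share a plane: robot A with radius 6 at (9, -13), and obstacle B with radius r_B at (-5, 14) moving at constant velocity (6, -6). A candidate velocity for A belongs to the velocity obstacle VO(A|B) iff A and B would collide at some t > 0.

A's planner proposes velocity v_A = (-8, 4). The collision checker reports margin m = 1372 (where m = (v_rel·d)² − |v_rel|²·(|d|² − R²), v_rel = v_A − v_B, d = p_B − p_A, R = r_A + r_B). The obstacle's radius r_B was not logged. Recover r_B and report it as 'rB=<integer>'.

m = 1372
d = (-14, 27);  v_rel = (-14, 10),  |v_rel|² = 296
v_rel×d = (-14)·(27) − (10)·(-14) = -238
since m = R²·296 − (-238)²:  R² = (56644 + 1372) / 296 = 196
R = √196 = 14  ⇒  r_B = 14 − 6 = 8

rB=8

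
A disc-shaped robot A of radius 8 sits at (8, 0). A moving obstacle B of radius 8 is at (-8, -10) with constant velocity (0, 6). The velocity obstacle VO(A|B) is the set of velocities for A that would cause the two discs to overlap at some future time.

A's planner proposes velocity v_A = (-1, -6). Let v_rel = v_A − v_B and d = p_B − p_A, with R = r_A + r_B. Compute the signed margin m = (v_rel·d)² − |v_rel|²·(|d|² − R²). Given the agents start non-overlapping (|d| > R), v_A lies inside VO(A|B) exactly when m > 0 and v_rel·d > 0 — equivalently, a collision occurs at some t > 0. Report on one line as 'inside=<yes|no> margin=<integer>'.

d = (-16, -10),  |d|² = 356;  R = 8+8 = 16,  c = 356−16² = 100
v_rel = (-1, -12),  |v_rel|² = 145;  v_rel·d = (-1)·(-16) + (-12)·(-10) = 136
145·t² − 272·t + 100 = 0  ⇒  m = 136² − 145·100 = 3996
m = 3996 > 0,  v_rel·d = 136 > 0  ⇒  inside

inside=yes margin=3996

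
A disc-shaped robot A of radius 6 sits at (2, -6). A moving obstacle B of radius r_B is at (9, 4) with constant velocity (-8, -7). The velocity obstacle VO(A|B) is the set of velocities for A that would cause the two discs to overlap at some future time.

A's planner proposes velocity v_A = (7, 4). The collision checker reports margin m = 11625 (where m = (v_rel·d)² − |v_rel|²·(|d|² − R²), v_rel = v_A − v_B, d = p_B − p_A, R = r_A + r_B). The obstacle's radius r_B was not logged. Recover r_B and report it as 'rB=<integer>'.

m = 11625
d = (7, 10);  v_rel = (15, 11),  |v_rel|² = 346
v_rel×d = (15)·(10) − (11)·(7) = 73
since m = R²·346 − 73²:  R² = (5329 + 11625) / 346 = 49
R = √49 = 7  ⇒  r_B = 7 − 6 = 1

rB=1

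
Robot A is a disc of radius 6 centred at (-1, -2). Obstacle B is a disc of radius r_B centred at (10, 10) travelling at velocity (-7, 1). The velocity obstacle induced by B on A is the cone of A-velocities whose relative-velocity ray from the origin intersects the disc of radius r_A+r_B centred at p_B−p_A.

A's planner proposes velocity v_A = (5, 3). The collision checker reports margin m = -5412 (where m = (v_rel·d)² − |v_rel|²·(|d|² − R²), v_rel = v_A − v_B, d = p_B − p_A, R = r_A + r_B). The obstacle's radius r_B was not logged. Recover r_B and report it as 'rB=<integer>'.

m = -5412
d = (11, 12);  v_rel = (12, 2),  |v_rel|² = 148
v_rel×d = (12)·(12) − (2)·(11) = 122
since m = R²·148 − 122²:  R² = (14884 + -5412) / 148 = 64
R = √64 = 8  ⇒  r_B = 8 − 6 = 2

rB=2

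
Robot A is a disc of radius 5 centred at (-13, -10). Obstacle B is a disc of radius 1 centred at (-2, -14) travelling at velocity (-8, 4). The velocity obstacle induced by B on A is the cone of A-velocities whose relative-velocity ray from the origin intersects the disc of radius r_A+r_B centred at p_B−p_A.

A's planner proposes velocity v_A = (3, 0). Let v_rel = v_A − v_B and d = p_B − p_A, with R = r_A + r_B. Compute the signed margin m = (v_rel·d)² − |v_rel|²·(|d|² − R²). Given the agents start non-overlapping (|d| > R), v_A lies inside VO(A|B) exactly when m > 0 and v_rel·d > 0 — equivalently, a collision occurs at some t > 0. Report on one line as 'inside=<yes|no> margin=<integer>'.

d = (11, -4),  |d|² = 137;  R = 5+1 = 6,  c = 137−6² = 101
v_rel = (11, -4),  |v_rel|² = 137;  v_rel·d = (11)·(11) + (-4)·(-4) = 137
137·t² − 274·t + 101 = 0  ⇒  m = 137² − 137·101 = 4932
m = 4932 > 0,  v_rel·d = 137 > 0  ⇒  inside

inside=yes margin=4932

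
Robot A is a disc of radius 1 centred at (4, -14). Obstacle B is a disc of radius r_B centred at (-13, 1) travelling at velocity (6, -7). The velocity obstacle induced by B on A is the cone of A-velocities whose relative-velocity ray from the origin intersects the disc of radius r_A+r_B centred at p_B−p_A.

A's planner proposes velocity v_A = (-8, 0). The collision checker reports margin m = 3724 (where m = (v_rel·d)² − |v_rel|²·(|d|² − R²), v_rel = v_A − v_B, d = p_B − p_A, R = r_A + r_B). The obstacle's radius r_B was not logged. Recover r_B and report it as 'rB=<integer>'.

m = 3724
d = (-17, 15);  v_rel = (-14, 7),  |v_rel|² = 245
v_rel×d = (-14)·(15) − (7)·(-17) = -91
since m = R²·245 − (-91)²:  R² = (8281 + 3724) / 245 = 49
R = √49 = 7  ⇒  r_B = 7 − 1 = 6

rB=6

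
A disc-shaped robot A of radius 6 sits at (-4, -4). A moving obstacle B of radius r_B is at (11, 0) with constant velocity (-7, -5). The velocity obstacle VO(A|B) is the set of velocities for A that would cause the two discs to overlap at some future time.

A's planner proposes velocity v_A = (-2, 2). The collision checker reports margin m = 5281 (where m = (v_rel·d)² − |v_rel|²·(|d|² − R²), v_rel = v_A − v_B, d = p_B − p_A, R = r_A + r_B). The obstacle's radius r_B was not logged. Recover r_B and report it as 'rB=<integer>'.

m = 5281
d = (15, 4);  v_rel = (5, 7),  |v_rel|² = 74
v_rel×d = (5)·(4) − (7)·(15) = -85
since m = R²·74 − (-85)²:  R² = (7225 + 5281) / 74 = 169
R = √169 = 13  ⇒  r_B = 13 − 6 = 7

rB=7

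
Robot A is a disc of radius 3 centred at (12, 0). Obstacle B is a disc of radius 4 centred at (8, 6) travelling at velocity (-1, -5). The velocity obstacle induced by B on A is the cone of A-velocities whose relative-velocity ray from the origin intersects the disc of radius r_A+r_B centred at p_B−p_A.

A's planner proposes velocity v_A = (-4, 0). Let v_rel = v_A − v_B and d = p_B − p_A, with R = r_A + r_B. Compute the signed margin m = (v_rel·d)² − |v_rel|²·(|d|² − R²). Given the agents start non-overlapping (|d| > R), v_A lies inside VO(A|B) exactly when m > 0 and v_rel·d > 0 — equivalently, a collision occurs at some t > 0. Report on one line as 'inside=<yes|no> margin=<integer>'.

d = (-4, 6),  |d|² = 52;  R = 3+4 = 7,  c = 52−7² = 3
v_rel = (-3, 5),  |v_rel|² = 34;  v_rel·d = (-3)·(-4) + (5)·(6) = 42
34·t² − 84·t + 3 = 0  ⇒  m = 42² − 34·3 = 1662
m = 1662 > 0,  v_rel·d = 42 > 0  ⇒  inside

inside=yes margin=1662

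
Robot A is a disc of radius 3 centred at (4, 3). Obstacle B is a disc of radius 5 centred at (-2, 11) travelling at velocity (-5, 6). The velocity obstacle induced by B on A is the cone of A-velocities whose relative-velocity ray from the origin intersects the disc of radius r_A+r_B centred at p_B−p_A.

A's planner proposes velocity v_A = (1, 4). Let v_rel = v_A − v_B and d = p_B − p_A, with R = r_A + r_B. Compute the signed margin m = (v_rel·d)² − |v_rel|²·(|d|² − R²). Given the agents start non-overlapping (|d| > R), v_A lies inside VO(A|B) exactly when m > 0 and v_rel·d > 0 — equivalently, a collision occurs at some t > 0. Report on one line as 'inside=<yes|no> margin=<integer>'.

d = (-6, 8),  |d|² = 100;  R = 3+5 = 8,  c = 100−8² = 36
v_rel = (6, -2),  |v_rel|² = 40;  v_rel·d = (6)·(-6) + (-2)·(8) = -52
40·t² + 104·t + 36 = 0  ⇒  m = (-52)² − 40·36 = 1264
m = 1264 > 0,  v_rel·d = -52 < 0  ⇒  outside

inside=no margin=1264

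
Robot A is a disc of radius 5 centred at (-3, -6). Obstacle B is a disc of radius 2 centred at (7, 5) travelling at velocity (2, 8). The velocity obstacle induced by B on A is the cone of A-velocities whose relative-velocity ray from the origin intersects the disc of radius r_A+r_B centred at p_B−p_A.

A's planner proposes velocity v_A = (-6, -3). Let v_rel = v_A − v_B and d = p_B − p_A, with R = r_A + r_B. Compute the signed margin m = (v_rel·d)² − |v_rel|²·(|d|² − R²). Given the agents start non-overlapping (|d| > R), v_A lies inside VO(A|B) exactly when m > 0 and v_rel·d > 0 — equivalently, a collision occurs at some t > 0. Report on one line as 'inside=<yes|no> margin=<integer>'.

d = (10, 11),  |d|² = 221;  R = 5+2 = 7,  c = 221−7² = 172
v_rel = (-8, -11),  |v_rel|² = 185;  v_rel·d = (-8)·(10) + (-11)·(11) = -201
185·t² + 402·t + 172 = 0  ⇒  m = (-201)² − 185·172 = 8581
m = 8581 > 0,  v_rel·d = -201 < 0  ⇒  outside

inside=no margin=8581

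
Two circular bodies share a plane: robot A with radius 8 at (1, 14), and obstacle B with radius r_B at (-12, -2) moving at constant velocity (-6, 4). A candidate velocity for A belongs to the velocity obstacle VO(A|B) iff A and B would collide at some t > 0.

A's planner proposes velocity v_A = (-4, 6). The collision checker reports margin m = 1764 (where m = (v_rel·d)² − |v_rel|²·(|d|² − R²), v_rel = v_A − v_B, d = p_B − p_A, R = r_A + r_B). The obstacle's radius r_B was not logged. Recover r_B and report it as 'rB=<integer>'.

m = 1764
d = (-13, -16);  v_rel = (2, 2),  |v_rel|² = 8
v_rel×d = (2)·(-16) − (2)·(-13) = -6
since m = R²·8 − (-6)²:  R² = (36 + 1764) / 8 = 225
R = √225 = 15  ⇒  r_B = 15 − 8 = 7

rB=7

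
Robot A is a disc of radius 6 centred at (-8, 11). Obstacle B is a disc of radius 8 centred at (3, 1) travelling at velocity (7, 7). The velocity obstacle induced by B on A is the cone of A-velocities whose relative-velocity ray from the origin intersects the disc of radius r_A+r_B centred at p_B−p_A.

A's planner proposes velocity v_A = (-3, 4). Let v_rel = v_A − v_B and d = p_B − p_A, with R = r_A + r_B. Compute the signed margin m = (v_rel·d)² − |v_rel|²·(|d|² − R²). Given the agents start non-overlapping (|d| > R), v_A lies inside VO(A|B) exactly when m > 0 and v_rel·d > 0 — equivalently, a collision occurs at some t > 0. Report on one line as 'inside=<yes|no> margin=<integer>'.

d = (11, -10),  |d|² = 221;  R = 6+8 = 14,  c = 221−14² = 25
v_rel = (-10, -3),  |v_rel|² = 109;  v_rel·d = (-10)·(11) + (-3)·(-10) = -80
109·t² + 160·t + 25 = 0  ⇒  m = (-80)² − 109·25 = 3675
m = 3675 > 0,  v_rel·d = -80 < 0  ⇒  outside

inside=no margin=3675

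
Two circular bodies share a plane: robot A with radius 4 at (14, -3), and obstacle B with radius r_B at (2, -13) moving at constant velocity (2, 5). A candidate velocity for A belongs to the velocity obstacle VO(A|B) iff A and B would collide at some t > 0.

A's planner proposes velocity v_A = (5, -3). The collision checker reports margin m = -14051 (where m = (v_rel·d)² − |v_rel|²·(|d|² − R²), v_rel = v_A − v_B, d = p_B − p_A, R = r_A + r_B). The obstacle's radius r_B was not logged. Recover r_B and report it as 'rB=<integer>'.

m = -14051
d = (-12, -10);  v_rel = (3, -8),  |v_rel|² = 73
v_rel×d = (3)·(-10) − (-8)·(-12) = -126
since m = R²·73 − (-126)²:  R² = (15876 + -14051) / 73 = 25
R = √25 = 5  ⇒  r_B = 5 − 4 = 1

rB=1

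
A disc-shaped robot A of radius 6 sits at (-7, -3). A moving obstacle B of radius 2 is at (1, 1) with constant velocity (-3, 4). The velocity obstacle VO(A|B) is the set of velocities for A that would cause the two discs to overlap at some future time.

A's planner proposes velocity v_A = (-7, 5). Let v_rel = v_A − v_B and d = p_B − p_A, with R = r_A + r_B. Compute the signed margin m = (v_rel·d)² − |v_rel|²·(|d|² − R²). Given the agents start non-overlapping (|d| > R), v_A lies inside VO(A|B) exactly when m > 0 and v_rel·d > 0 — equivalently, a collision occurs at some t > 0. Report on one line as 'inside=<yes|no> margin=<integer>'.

d = (8, 4),  |d|² = 80;  R = 6+2 = 8,  c = 80−8² = 16
v_rel = (-4, 1),  |v_rel|² = 17;  v_rel·d = (-4)·(8) + (1)·(4) = -28
17·t² + 56·t + 16 = 0  ⇒  m = (-28)² − 17·16 = 512
m = 512 > 0,  v_rel·d = -28 < 0  ⇒  outside

inside=no margin=512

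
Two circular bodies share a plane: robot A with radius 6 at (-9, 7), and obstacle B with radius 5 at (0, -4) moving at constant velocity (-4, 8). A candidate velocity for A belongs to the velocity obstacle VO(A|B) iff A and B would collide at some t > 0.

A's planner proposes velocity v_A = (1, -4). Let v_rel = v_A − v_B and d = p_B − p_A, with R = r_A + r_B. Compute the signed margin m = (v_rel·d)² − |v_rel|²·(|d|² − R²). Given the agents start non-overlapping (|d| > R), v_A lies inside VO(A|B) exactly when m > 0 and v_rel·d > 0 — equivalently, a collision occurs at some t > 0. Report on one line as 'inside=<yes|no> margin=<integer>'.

d = (9, -11),  |d|² = 202;  R = 6+5 = 11,  c = 202−11² = 81
v_rel = (5, -12),  |v_rel|² = 169;  v_rel·d = (5)·(9) + (-12)·(-11) = 177
169·t² − 354·t + 81 = 0  ⇒  m = 177² − 169·81 = 17640
m = 17640 > 0,  v_rel·d = 177 > 0  ⇒  inside

inside=yes margin=17640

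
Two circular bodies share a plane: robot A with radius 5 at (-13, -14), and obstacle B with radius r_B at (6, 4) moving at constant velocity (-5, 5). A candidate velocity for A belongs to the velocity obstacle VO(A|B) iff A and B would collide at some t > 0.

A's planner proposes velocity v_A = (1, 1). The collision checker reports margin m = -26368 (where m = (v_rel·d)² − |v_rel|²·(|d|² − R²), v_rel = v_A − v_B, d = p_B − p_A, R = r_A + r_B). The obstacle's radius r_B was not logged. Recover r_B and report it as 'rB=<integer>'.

m = -26368
d = (19, 18);  v_rel = (6, -4),  |v_rel|² = 52
v_rel×d = (6)·(18) − (-4)·(19) = 184
since m = R²·52 − 184²:  R² = (33856 + -26368) / 52 = 144
R = √144 = 12  ⇒  r_B = 12 − 5 = 7

rB=7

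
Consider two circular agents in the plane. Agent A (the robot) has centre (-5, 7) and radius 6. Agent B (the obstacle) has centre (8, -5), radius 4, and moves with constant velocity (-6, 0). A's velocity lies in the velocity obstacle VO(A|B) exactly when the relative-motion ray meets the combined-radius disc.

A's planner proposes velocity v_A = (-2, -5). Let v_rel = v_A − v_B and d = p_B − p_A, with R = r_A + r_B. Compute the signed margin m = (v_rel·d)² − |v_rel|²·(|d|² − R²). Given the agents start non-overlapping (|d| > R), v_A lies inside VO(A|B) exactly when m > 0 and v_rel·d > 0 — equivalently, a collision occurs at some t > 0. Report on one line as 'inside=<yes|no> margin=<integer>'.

d = (13, -12),  |d|² = 313;  R = 6+4 = 10,  c = 313−10² = 213
v_rel = (4, -5),  |v_rel|² = 41;  v_rel·d = (4)·(13) + (-5)·(-12) = 112
41·t² − 224·t + 213 = 0  ⇒  m = 112² − 41·213 = 3811
m = 3811 > 0,  v_rel·d = 112 > 0  ⇒  inside

inside=yes margin=3811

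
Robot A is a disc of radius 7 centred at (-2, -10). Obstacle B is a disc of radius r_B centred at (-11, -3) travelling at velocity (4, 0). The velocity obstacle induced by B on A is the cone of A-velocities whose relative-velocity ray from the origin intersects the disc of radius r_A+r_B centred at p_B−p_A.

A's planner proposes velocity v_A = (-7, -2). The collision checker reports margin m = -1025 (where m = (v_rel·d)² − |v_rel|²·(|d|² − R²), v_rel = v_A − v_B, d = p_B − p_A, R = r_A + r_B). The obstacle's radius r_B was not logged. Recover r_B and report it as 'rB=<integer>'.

m = -1025
d = (-9, 7);  v_rel = (-11, -2),  |v_rel|² = 125
v_rel×d = (-11)·(7) − (-2)·(-9) = -95
since m = R²·125 − (-95)²:  R² = (9025 + -1025) / 125 = 64
R = √64 = 8  ⇒  r_B = 8 − 7 = 1

rB=1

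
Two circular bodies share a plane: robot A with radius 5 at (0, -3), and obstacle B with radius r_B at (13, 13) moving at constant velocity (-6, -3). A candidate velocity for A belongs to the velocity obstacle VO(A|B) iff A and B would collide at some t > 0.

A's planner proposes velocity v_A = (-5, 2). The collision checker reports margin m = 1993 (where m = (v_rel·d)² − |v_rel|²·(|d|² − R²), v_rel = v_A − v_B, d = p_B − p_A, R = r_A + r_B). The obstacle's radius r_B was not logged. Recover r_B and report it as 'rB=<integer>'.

m = 1993
d = (13, 16);  v_rel = (1, 5),  |v_rel|² = 26
v_rel×d = (1)·(16) − (5)·(13) = -49
since m = R²·26 − (-49)²:  R² = (2401 + 1993) / 26 = 169
R = √169 = 13  ⇒  r_B = 13 − 5 = 8

rB=8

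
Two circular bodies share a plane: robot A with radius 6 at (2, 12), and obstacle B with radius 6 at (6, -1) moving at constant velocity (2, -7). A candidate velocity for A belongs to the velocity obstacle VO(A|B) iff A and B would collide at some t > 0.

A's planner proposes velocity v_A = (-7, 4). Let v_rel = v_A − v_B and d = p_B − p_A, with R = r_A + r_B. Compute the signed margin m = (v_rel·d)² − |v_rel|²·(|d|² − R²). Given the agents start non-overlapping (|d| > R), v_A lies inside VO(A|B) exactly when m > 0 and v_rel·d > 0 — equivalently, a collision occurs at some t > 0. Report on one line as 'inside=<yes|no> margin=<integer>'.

d = (4, -13),  |d|² = 185;  R = 6+6 = 12,  c = 185−12² = 41
v_rel = (-9, 11),  |v_rel|² = 202;  v_rel·d = (-9)·(4) + (11)·(-13) = -179
202·t² + 358·t + 41 = 0  ⇒  m = (-179)² − 202·41 = 23759
m = 23759 > 0,  v_rel·d = -179 < 0  ⇒  outside

inside=no margin=23759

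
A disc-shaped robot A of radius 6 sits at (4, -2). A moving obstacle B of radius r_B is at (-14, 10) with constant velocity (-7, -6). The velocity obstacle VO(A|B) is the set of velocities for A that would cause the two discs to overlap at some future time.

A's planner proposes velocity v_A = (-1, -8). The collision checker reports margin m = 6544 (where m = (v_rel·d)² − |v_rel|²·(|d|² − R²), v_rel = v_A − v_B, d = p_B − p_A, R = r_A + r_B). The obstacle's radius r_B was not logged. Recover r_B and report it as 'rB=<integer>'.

m = 6544
d = (-18, 12);  v_rel = (6, -2),  |v_rel|² = 40
v_rel×d = (6)·(12) − (-2)·(-18) = 36
since m = R²·40 − 36²:  R² = (1296 + 6544) / 40 = 196
R = √196 = 14  ⇒  r_B = 14 − 6 = 8

rB=8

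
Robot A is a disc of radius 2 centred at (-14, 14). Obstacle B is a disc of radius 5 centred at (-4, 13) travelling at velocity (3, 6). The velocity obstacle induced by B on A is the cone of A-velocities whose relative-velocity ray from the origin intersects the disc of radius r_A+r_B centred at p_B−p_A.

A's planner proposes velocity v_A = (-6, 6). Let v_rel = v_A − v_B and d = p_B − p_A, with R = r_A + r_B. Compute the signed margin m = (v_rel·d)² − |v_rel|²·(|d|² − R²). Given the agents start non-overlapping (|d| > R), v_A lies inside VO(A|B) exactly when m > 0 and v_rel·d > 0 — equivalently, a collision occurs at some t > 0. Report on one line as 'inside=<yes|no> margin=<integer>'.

d = (10, -1),  |d|² = 101;  R = 2+5 = 7,  c = 101−7² = 52
v_rel = (-9, 0),  |v_rel|² = 81;  v_rel·d = (-9)·(10) + (0)·(-1) = -90
81·t² + 180·t + 52 = 0  ⇒  m = (-90)² − 81·52 = 3888
m = 3888 > 0,  v_rel·d = -90 < 0  ⇒  outside

inside=no margin=3888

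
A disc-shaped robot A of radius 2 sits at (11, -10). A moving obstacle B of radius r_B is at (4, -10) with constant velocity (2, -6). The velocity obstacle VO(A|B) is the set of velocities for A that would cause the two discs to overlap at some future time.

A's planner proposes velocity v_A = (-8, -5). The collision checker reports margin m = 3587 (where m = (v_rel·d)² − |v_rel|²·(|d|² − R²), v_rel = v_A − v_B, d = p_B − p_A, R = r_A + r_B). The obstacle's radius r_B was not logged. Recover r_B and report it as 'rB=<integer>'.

m = 3587
d = (-7, 0);  v_rel = (-10, 1),  |v_rel|² = 101
v_rel×d = (-10)·(0) − (1)·(-7) = 7
since m = R²·101 − 7²:  R² = (49 + 3587) / 101 = 36
R = √36 = 6  ⇒  r_B = 6 − 2 = 4

rB=4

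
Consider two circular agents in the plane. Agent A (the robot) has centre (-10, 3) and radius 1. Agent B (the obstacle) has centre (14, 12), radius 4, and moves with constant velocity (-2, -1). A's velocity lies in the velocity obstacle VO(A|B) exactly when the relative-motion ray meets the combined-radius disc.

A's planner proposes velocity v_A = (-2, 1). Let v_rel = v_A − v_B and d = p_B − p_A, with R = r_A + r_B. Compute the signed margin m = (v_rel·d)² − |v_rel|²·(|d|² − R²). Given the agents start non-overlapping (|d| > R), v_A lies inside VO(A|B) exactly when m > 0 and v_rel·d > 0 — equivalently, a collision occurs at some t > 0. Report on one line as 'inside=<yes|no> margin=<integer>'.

d = (24, 9),  |d|² = 657;  R = 1+4 = 5,  c = 657−5² = 632
v_rel = (0, 2),  |v_rel|² = 4;  v_rel·d = (0)·(24) + (2)·(9) = 18
4·t² − 36·t + 632 = 0  ⇒  m = 18² − 4·632 = -2204
m = -2204 < 0,  v_rel·d = 18 > 0  ⇒  outside

inside=no margin=-2204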